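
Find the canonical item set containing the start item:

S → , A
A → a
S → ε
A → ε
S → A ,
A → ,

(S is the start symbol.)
First, augment the grammar with S' → S
I₀ = CLOSURE({ [S' → . S] }):
  [S' → . S] has the dot before S: add [S → . , A], [S → .], [S → . A ,]
  [S → . A ,] has the dot before A: add [A → . a], [A → .], [A → . ,]
No further items can be added.

I₀ = { [A → . ,], [A → . a], [A → .], [S → . , A], [S → . A ,], [S → .], [S' → . S] }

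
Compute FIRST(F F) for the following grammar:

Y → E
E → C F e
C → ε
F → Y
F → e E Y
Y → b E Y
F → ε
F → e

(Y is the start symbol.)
{ 'b', 'e', ε }

FIRST sets of the non-terminals involved (from the grammar, by fixed-point iteration):
  FIRST(F) = { 'b', 'e', ε }

To compute FIRST(F F), process the symbols left to right:
Symbol F is a non-terminal. Add FIRST(F) \ {ε} = { 'b', 'e' }
F is nullable (ε ∈ FIRST(F)), continue to the next symbol.
Symbol F is a non-terminal. Add FIRST(F) \ {ε} = { 'b', 'e' }
F is nullable (ε ∈ FIRST(F)), continue to the next symbol.
All symbols are nullable, so ε is in the result.
FIRST(F F) = { 'b', 'e', ε }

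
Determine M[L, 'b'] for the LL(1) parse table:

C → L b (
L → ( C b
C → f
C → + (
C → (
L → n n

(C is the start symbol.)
To find M[L, 'b'], we find productions for L where 'b' is in the predict set (PREDICT(N → α) = (FIRST(α) \ {ε}) ∪ (FOLLOW(N) if α ⇒* ε)).

L → ( C b: PREDICT = { '(' }
L → n n: PREDICT = { 'n' }

M[L, 'b'] is empty (no production applies)

Answer: Empty (error entry)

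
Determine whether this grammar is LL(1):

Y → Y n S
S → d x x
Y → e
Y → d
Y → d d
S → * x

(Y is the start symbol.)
A grammar is LL(1) if for each non-terminal N with multiple productions, the predict sets of those productions are pairwise disjoint, where PREDICT(N → α) = (FIRST(α) \ {ε}) ∪ (FOLLOW(N) if α ⇒* ε).

Relevant sets:
  FIRST(Y) = { 'd', 'e' }

For Y:
  PREDICT(Y → Y n S) = { 'd', 'e' }
  PREDICT(Y → e) = { 'e' }
  PREDICT(Y → d) = { 'd' }
  PREDICT(Y → d d) = { 'd' }
For S:
  PREDICT(S → d x x) = { 'd' }
  PREDICT(S → '*' x) = { '*' }

Conflict found: Predict set conflict for Y: { 'e' }
The grammar is NOT LL(1).

Answer: No. Predict set conflict for Y: { 'e' }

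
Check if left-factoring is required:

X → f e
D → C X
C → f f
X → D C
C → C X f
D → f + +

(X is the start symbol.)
Left-factoring is needed when two productions for the same non-terminal
share a common prefix on the right-hand side.

Productions for X:
  X → f e
  X → D C
Productions for D:
  D → C X
  D → f + +
Productions for C:
  C → f f
  C → C X f

No common prefixes found.

Answer: No, left-factoring is not needed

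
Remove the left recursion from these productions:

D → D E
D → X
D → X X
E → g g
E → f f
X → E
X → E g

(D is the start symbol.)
D → X D'
D → X X D'
D' → E D'
D' → ε
E → g g
E → f f
X → E
X → E g

D is directly left-recursive. The standard transformation for
  A → A α₁ | ... | A α_m | β₁ | ... | β_n
is
  A  → β₁ A' | ... | β_n A'
  A' → α₁ A' | ... | α_m A' | ε

D → X becomes D → X D'
D → X X becomes D → X X D'
D → D E becomes D' → E D'
Add D' → ε

Productions for other non-terminals are unchanged:
  E → g g
  E → f f
  X → E
  X → E g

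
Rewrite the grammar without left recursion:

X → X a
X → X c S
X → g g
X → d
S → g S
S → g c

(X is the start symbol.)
X is directly left-recursive. The standard transformation for
  A → A α₁ | ... | A α_m | β₁ | ... | β_n
is
  A  → β₁ A' | ... | β_n A'
  A' → α₁ A' | ... | α_m A' | ε

X → g g becomes X → g g X'
X → d becomes X → d X'
X → X a becomes X' → a X'
X → X c S becomes X' → c S X'
Add X' → ε

Productions for other non-terminals are unchanged:
  S → g S
  S → g c

Resulting grammar:
X → g g X'
X → d X'
X' → a X'
X' → c S X'
X' → ε
S → g S
S → g c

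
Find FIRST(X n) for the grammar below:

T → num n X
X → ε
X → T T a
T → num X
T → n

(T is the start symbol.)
{ 'n', 'num' }

FIRST sets of the non-terminals involved (from the grammar, by fixed-point iteration):
  FIRST(X) = { 'n', 'num', ε }

To compute FIRST(X n), process the symbols left to right:
Symbol X is a non-terminal. Add FIRST(X) \ {ε} = { 'n', 'num' }
X is nullable (ε ∈ FIRST(X)), continue to the next symbol.
Symbol n is a terminal. Add 'n' and stop.
FIRST(X n) = { 'n', 'num' }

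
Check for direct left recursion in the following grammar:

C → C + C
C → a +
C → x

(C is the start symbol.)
Yes, C is left-recursive

Direct left recursion occurs when N → N α for some non-terminal N (the right-hand side begins with the left-hand side itself).

C → C + C: LEFT RECURSIVE (starts with C)
C → a +: starts with a
C → x: starts with x

The grammar has direct left recursion on: C.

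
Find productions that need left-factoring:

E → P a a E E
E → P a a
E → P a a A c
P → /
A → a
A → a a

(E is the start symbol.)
Left-factoring is needed when two productions for the same non-terminal
share a common prefix on the right-hand side.

Productions for E:
  E → P a a E E
  E → P a a
  E → P a a A c
Productions for A:
  A → a
  A → a a

Found common prefix 'P a a' in productions for E
Found common prefix 'a' in productions for A

Answer: Yes, E has productions with common prefix 'P a a'; A has productions with common prefix 'a'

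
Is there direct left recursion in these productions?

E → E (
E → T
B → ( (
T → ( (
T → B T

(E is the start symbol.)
Direct left recursion occurs when N → N α for some non-terminal N (the right-hand side begins with the left-hand side itself).

E → E (: LEFT RECURSIVE (starts with E)
E → T: starts with T
B → ( (: starts with '('
T → ( (: starts with '('
T → B T: starts with B

The grammar has direct left recursion on: E.

Answer: Yes, E is left-recursive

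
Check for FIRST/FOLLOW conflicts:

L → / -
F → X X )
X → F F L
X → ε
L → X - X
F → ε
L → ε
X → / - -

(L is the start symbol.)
Yes. L → '/' '-' with FOLLOW(L) on { '/' }; L → X '-' X with FOLLOW(L) on { ')', '-', '/' }; F → X X ')' with FOLLOW(F) on { ')', '-', '/' }; X → F F L with FOLLOW(X) on { ')', '-', '/' }; X → '/' '-' '-' with FOLLOW(X) on { '/' }

Nullable non-terminals: F, L, X.
FIRST sets used below: FIRST(X) = { ')', '-', '/', ε }, FIRST(F) = { ')', '-', '/', ε }, FIRST(L) = { ')', '-', '/', ε }

F: nullable alternative(s) F → ε; FOLLOW(F) = { $, ')', '-', '/' }
  F → X X ): FIRST \ {ε} = { ')', '-', '/' } — overlaps FOLLOW(F) on { ')', '-', '/' }: CONFLICT
  F → ε: FIRST \ {ε} = { } — this is the only nullable alternative, skip

L: nullable alternative(s) L → ε; FOLLOW(L) = { $, ')', '-', '/' }
  L → / -: FIRST \ {ε} = { '/' } — overlaps FOLLOW(L) on { '/' }: CONFLICT
  L → X - X: FIRST \ {ε} = { ')', '-', '/' } — overlaps FOLLOW(L) on { ')', '-', '/' }: CONFLICT
  L → ε: FIRST \ {ε} = { } — this is the only nullable alternative, skip

X: nullable alternative(s) X → F F L, X → ε; FOLLOW(X) = { $, ')', '-', '/' }
  X → F F L: FIRST \ {ε} = { ')', '-', '/' } — overlaps FOLLOW(X) on { ')', '-', '/' }: CONFLICT
  X → ε: FIRST \ {ε} = { } — disjoint from FOLLOW(X)
  X → / - -: FIRST \ {ε} = { '/' } — overlaps FOLLOW(X) on { '/' }: CONFLICT

So the grammar has 5 FIRST/FOLLOW conflicts (marked CONFLICT above).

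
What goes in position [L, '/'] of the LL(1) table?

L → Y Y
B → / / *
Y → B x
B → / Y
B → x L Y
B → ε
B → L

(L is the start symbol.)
L → Y Y

To find M[L, '/'], we find productions for L where '/' is in the predict set (PREDICT(N → α) = (FIRST(α) \ {ε}) ∪ (FOLLOW(N) if α ⇒* ε)).

Relevant sets:
  FIRST(Y) = { '/', 'x' }

L → Y Y: PREDICT = { '/', 'x' }
  '/' is in predict set, so this production goes in M[L, '/']

M[L, '/'] = L → Y Y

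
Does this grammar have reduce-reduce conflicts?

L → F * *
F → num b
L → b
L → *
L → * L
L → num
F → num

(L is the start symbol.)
A reduce-reduce conflict occurs when an LR(0) state has two complete items [A → α .] and [B → β .] — both call for a reduction, and with no lookahead the parser cannot choose between them.

Augment with L' → L and build the canonical LR(0) collection (I0 = CLOSURE({[L' → . L]}), then GOTO on every symbol after a dot until no new states appear). It has 10 states:
  I0: { [F → . num b], [F → . num], [L → . * L], [L → . *], [L → . F * *], [L → . b], [L → . num], [L' → . L] }  — shift
  I1: { [F → . num b], [F → . num], [L → * . L], [L → * .], [L → . * L], [L → . *], [L → . F * *], [L → . b], [L → . num] }  — shift, reduce
  I2: { [L → F . * *] }  — shift
  I3: { [L' → L .] }  — accept
  I4: { [L → b .] }  — reduce
  I5: { [F → num . b], [F → num .], [L → num .] }  — shift, 2 reduces
  I6: { [F → num b .] }  — reduce
  I7: { [L → F * . *] }  — shift
  I8: { [L → F * * .] }  — reduce
  I9: { [L → * L .] }  — reduce

I5 contains complete items [F → num .], [L → num .] — reduce-reduce conflict.

Answer: Yes — I5: [F → num .] vs [L → num .]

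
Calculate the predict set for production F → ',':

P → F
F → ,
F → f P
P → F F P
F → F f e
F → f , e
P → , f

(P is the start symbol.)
PREDICT(F → ',') = (FIRST(RHS) \ {ε}) ∪ (FOLLOW(F) if ε ∈ FIRST(RHS), i.e. RHS ⇒* ε)
FIRST(',') = { ',' }
ε ∉ FIRST(','), so FOLLOW(F) is not added.
PREDICT(F → ',') = { ',' }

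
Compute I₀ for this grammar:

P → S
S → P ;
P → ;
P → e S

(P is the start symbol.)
First, augment the grammar with P' → P
I₀ = CLOSURE({ [P' → . P] }):
  [P' → . P] has the dot before P: add [P → . S], [P → . ;], [P → . e S]
  [P → . S] has the dot before S: add [S → . P ;]
No further items can be added.

I₀ = { [P → . ;], [P → . S], [P → . e S], [P' → . P], [S → . P ;] }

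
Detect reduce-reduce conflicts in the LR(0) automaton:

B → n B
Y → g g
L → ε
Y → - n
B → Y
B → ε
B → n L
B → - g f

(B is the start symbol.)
A reduce-reduce conflict occurs when an LR(0) state has two complete items [A → α .] and [B → β .] — both call for a reduction, and with no lookahead the parser cannot choose between them.

Augment with B' → B and build the canonical LR(0) collection (I0 = CLOSURE({[B' → . B]}), then GOTO on every symbol after a dot until no new states appear). It has 12 states:
  I0: { [B → . - g f], [B → . Y], [B → . n B], [B → . n L], [B → .], [B' → . B], [Y → . - n], [Y → . g g] }  — shift, reduce
  I1: { [B → - . g f], [Y → - . n] }  — shift
  I2: { [B' → B .] }  — accept
  I3: { [B → Y .] }  — reduce
  I4: { [Y → g . g] }  — shift
  I5: { [B → . - g f], [B → . Y], [B → . n B], [B → . n L], [B → .], [B → n . B], [B → n . L], [L → .], [Y → . - n], [Y → . g g] }  — shift, 2 reduces
  I6: { [B → n B .] }  — reduce
  I7: { [B → n L .] }  — reduce
  I8: { [Y → g g .] }  — reduce
  I9: { [B → - g . f] }  — shift
  I10: { [Y → - n .] }  — reduce
  I11: { [B → - g f .] }  — reduce

I5 contains complete items [B → .], [L → .] — reduce-reduce conflict.

Answer: Yes — I5: [B → .] vs [L → .]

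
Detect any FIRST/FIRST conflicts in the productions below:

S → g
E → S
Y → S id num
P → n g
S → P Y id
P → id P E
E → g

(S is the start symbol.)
Yes. E → S / E → g on { 'g' }

A FIRST/FIRST conflict occurs when two productions N → α and N → β for the same non-terminal have FIRST(α) ∩ FIRST(β) ≠ ∅ (with ε ∈ FIRST of a nullable right-hand side, so two nullable alternatives also conflict).

FIRST sets of the non-terminals at (or reachable through a nullable prefix from) the front of some alternative:
  FIRST(P) = { 'id', 'n' }
  FIRST(S) = { 'g', 'id', 'n' }

Productions for S:
  S → g: FIRST = { 'g' }
  S → P Y id: FIRST = { 'id', 'n' }
Productions for E:
  E → S: FIRST = { 'g', 'id', 'n' }
  E → g: FIRST = { 'g' }
Productions for P:
  P → n g: FIRST = { 'n' }
  P → id P E: FIRST = { 'id' }
Y has only one production, so no FIRST/FIRST conflict is possible there.

Conflict for E: E → S and E → g
  Overlap: { 'g' }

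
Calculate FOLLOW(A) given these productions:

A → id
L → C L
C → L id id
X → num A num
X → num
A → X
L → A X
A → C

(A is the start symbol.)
{ $, 'num' }

To compute FOLLOW(A), find every occurrence of A on a right-hand side N → α A β: add FIRST(β) \ {ε}, and if β is empty or nullable also add FOLLOW(N). Iterate to a fixed point.

A is the start symbol, so $ ∈ FOLLOW(A).
In X → num A num: A is followed by num, add FIRST(num) \ {ε} = { 'num' }
In L → A X: A is followed by X, add FIRST(X) \ {ε} = { 'num' }

Taking the union: FOLLOW(A) = { $, 'num' }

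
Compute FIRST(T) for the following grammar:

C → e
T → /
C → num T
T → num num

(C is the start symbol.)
{ '/', 'num' }

From T → /:
  - '/' is a terminal: add '/' and stop
From T → num num:
  - num is a terminal: add 'num' and stop

Collecting: FIRST(T) = { '/', 'num' }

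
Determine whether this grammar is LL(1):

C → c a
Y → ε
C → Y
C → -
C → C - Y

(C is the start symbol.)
A grammar is LL(1) if for each non-terminal N with multiple productions, the predict sets of those productions are pairwise disjoint, where PREDICT(N → α) = (FIRST(α) \ {ε}) ∪ (FOLLOW(N) if α ⇒* ε).

Relevant sets:
  FIRST(Y) = { ε }
  FIRST(C) = { '-', 'c', ε }
  FOLLOW(C) = { $, '-' }

For C:
  PREDICT(C → c a) = { 'c' }
  PREDICT(C → Y) = { $, '-' }
  PREDICT(C → '-') = { '-' }
  PREDICT(C → C '-' Y) = { '-', 'c' }
Y has a single production, so nothing to check there.

Conflict found: Predict set conflict for C: { 'c' }
The grammar is NOT LL(1).

Answer: No. Predict set conflict for C: { 'c' }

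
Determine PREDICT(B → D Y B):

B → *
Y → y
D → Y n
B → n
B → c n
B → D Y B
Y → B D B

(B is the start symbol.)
PREDICT(B → D Y B) = (FIRST(RHS) \ {ε}) ∪ (FOLLOW(B) if ε ∈ FIRST(RHS), i.e. RHS ⇒* ε)
FIRST(D) = { '*', 'c', 'n', 'y' }
FIRST(D Y B) = { '*', 'c', 'n', 'y' }
ε ∉ FIRST(D Y B), so FOLLOW(B) is not added.
PREDICT(B → D Y B) = { '*', 'c', 'n', 'y' }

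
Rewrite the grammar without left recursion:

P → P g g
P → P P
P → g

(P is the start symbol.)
P → g P'
P' → g g P'
P' → P P'
P' → ε

P is directly left-recursive. The standard transformation for
  A → A α₁ | ... | A α_m | β₁ | ... | β_n
is
  A  → β₁ A' | ... | β_n A'
  A' → α₁ A' | ... | α_m A' | ε

P → g becomes P → g P'
P → P g g becomes P' → g g P'
P → P P becomes P' → P P'
Add P' → ε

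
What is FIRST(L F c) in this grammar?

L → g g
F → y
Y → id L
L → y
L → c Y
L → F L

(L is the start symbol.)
FIRST sets of the non-terminals involved (from the grammar, by fixed-point iteration):
  FIRST(L) = { 'c', 'g', 'y' }

To compute FIRST(L F c), process the symbols left to right:
Symbol L is a non-terminal. Add FIRST(L) \ {ε} = { 'c', 'g', 'y' }
L is not nullable (ε ∉ FIRST(L)), so stop here.
FIRST(L F c) = { 'c', 'g', 'y' }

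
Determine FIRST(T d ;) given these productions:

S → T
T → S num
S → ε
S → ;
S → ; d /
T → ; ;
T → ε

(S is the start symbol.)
FIRST sets of the non-terminals involved (from the grammar, by fixed-point iteration):
  FIRST(T) = { ';', 'num', ε }

To compute FIRST(T d ;), process the symbols left to right:
Symbol T is a non-terminal. Add FIRST(T) \ {ε} = { ';', 'num' }
T is nullable (ε ∈ FIRST(T)), continue to the next symbol.
Symbol d is a terminal. Add 'd' and stop.
FIRST(T d ;) = { ';', 'd', 'num' }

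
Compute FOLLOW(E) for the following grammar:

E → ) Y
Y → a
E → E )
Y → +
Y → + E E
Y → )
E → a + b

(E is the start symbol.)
{ $, ')', 'a' }

To compute FOLLOW(E), find every occurrence of E on a right-hand side N → α E β: add FIRST(β) \ {ε}, and if β is empty or nullable also add FOLLOW(N). Iterate to a fixed point.

E is the start symbol, so $ ∈ FOLLOW(E).
In E → E ): E is followed by ')', add FIRST(')') \ {ε} = { ')' }
In Y → + E E: E is followed by E, add FIRST(E) \ {ε} = { ')', 'a' }
In Y → + E E: E is at the end, add FOLLOW(Y)

The FOLLOW sets referred to above (computed the same way, to a fixed point):
  FOLLOW(Y) = { $, ')', 'a' }

Taking the union: FOLLOW(E) = { $, ')', 'a' }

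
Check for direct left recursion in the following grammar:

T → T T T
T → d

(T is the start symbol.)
T → T T T: LEFT RECURSIVE (starts with T)
T → d: starts with d

The grammar has direct left recursion on: T.

Answer: Yes, T is left-recursive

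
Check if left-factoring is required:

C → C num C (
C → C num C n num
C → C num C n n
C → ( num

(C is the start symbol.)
Left-factoring is needed when two productions for the same non-terminal
share a common prefix on the right-hand side.

Productions for C:
  C → C num C (
  C → C num C n num
  C → C num C n n
  C → ( num

Found common prefix 'C num C' in productions for C

Answer: Yes, C has productions with common prefix 'C num C'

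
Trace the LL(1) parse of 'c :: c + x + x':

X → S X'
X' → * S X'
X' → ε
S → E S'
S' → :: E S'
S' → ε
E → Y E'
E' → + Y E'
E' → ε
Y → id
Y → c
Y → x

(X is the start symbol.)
Stack is shown with the top on the left.

Stack           Input             Action
----------------------------------------
X $             c :: c + x + x $  output X → S X'
S X' $          c :: c + x + x $  output S → E S'
E S' X' $       c :: c + x + x $  output E → Y E'
Y E' S' X' $    c :: c + x + x $  output Y → c
c E' S' X' $    c :: c + x + x $  match 'c'
E' S' X' $      :: c + x + x $    output E' → ε
S' X' $         :: c + x + x $    output S' → :: E S'
:: E S' X' $    :: c + x + x $    match '::'
E S' X' $       c + x + x $       output E → Y E'
Y E' S' X' $    c + x + x $       output Y → c
c E' S' X' $    c + x + x $       match 'c'
E' S' X' $      + x + x $         output E' → + Y E'
+ Y E' S' X' $  + x + x $         match '+'
Y E' S' X' $    x + x $           output Y → x
x E' S' X' $    x + x $           match 'x'
E' S' X' $      + x $             output E' → + Y E'
+ Y E' S' X' $  + x $             match '+'
Y E' S' X' $    x $               output Y → x
x E' S' X' $    x $               match 'x'
E' S' X' $      $                 output E' → ε
S' X' $         $                 output S' → ε
X' $            $                 output X' → ε
$               $                 accept

The string is accepted.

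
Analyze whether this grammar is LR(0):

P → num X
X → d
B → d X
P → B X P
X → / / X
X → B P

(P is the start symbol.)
No. Shift-reduce conflict between [X → d .] and [B → . d X]

Augment with P' → P and build the canonical LR(0) collection (I0 = CLOSURE({[P' → . P]}), then GOTO on every symbol after a dot until no new states appear). It has 15 states:
  I0: { [B → . d X], [P → . B X P], [P → . num X], [P' → . P] }  — shift
  I1: { [B → . d X], [P → B . X P], [X → . / / X], [X → . B P], [X → . d] }  — shift
  I2: { [P' → P .] }  — accept
  I3: { [B → . d X], [B → d . X], [X → . / / X], [X → . B P], [X → . d] }  — shift
  I4: { [B → . d X], [P → num . X], [X → . / / X], [X → . B P], [X → . d] }  — shift
  I5: { [X → / . / X] }  — shift
  I6: { [B → . d X], [P → . B X P], [P → . num X], [X → B . P] }  — shift
  I7: { [P → num X .] }  — reduce
  I8: { [B → . d X], [B → d . X], [X → . / / X], [X → . B P], [X → . d], [X → d .] }  — shift, reduce
  I9: { [B → d X .] }  — reduce
  I10: { [X → B P .] }  — reduce
  I11: { [B → . d X], [X → . / / X], [X → . B P], [X → . d], [X → / / . X] }  — shift
  I12: { [X → / / X .] }  — reduce
  I13: { [B → . d X], [P → . B X P], [P → . num X], [P → B X . P] }  — shift
  I14: { [P → B X P .] }  — reduce

Conflict in state I8:
  Shift-reduce conflict between [X → d .] and [B → . d X]
So the grammar is NOT LR(0).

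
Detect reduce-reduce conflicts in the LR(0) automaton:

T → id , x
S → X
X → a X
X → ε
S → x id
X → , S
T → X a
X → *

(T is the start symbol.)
A reduce-reduce conflict occurs when an LR(0) state has two complete items [A → α .] and [B → β .] — both call for a reduction, and with no lookahead the parser cannot choose between them.

Augment with T' → T and build the canonical LR(0) collection (I0 = CLOSURE({[T' → . T]}), then GOTO on every symbol after a dot until no new states appear). It has 15 states:
  I0: { [T → . X a], [T → . id , x], [T' → . T], [X → . *], [X → . , S], [X → . a X], [X → .] }  — shift, reduce
  I1: { [X → * .] }  — reduce
  I2: { [S → . X], [S → . x id], [X → , . S], [X → . *], [X → . , S], [X → . a X], [X → .] }  — shift, reduce
  I3: { [T' → T .] }  — accept
  I4: { [T → X . a] }  — shift
  I5: { [X → . *], [X → . , S], [X → . a X], [X → .], [X → a . X] }  — shift, reduce
  I6: { [T → id . , x] }  — shift
  I7: { [T → id , . x] }  — shift
  I8: { [T → id , x .] }  — reduce
  I9: { [X → a X .] }  — reduce
  I10: { [T → X a .] }  — reduce
  I11: { [X → , S .] }  — reduce
  I12: { [S → X .] }  — reduce
  I13: { [S → x . id] }  — shift
  I14: { [S → x id .] }  — reduce

No state contains more than one complete item.

Answer: No reduce-reduce conflicts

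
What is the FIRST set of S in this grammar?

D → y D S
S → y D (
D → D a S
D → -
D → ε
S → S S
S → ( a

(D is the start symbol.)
From S → y D (:
  - y is a terminal: add 'y' and stop
From S → S S:
  - S is the symbol being defined: contributes nothing new
    S is not nullable, so stop
From S → ( a:
  - '(' is a terminal: add '(' and stop

Collecting: FIRST(S) = { '(', 'y' }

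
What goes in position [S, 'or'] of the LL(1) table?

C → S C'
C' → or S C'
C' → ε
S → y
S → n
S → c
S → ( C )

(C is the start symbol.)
Empty (error entry)

To find M[S, 'or'], we find productions for S where 'or' is in the predict set (PREDICT(N → α) = (FIRST(α) \ {ε}) ∪ (FOLLOW(N) if α ⇒* ε)).

S → y: PREDICT = { 'y' }
S → n: PREDICT = { 'n' }
S → c: PREDICT = { 'c' }
S → ( C ): PREDICT = { '(' }

M[S, 'or'] is empty (no production applies)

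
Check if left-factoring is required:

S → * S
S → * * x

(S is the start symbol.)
Yes, S has productions with common prefix '*'

Left-factoring is needed when two productions for the same non-terminal
share a common prefix on the right-hand side.

Productions for S:
  S → * S
  S → * * x

Found common prefix '*' in productions for S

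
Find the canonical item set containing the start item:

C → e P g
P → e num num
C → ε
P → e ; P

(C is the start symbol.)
First, augment the grammar with C' → C
I₀ = CLOSURE({ [C' → . C] }):
  [C' → . C] has the dot before C: add [C → . e P g], [C → .]
No further items can be added.

I₀ = { [C → . e P g], [C → .], [C' → . C] }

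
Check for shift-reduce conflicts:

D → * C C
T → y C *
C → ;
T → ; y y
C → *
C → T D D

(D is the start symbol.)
A shift-reduce conflict occurs when an LR(0) state has both:
  - a complete (reduce) item [A → α .] (dot at the end), and
  - a shift item [B → β . c γ] (dot before a terminal).

Augment with D' → D and build the canonical LR(0) collection (I0 = CLOSURE({[D' → . D]}), then GOTO on every symbol after a dot until no new states appear). It has 15 states:
  I0: { [D → . * C C], [D' → . D] }  — shift
  I1: { [C → . *], [C → . ;], [C → . T D D], [D → * . C C], [T → . ; y y], [T → . y C *] }  — shift
  I2: { [D' → D .] }  — accept
  I3: { [C → * .] }  — reduce
  I4: { [C → ; .], [T → ; . y y] }  — shift, reduce
  I5: { [C → . *], [C → . ;], [C → . T D D], [D → * C . C], [T → . ; y y], [T → . y C *] }  — shift
  I6: { [C → T . D D], [D → . * C C] }  — shift
  I7: { [C → . *], [C → . ;], [C → . T D D], [T → . ; y y], [T → . y C *], [T → y . C *] }  — shift
  I8: { [T → y C . *] }  — shift
  I9: { [T → y C * .] }  — reduce
  I10: { [C → T D . D], [D → . * C C] }  — shift
  I11: { [C → T D D .] }  — reduce
  I12: { [D → * C C .] }  — reduce
  I13: { [T → ; y . y] }  — shift
  I14: { [T → ; y y .] }  — reduce

I4 contains reduce item [C → ; .] and shift item [T → ; . y y] — shift-reduce conflict.

Answer: Yes — I4: [C → ; .] vs [T → ; . y y]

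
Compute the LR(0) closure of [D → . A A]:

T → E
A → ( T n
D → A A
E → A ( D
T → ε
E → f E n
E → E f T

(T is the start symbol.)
To compute CLOSURE, for each item [A → α.Bβ] where B is a non-terminal, add [B → .γ] for all productions B → γ; repeat for the newly added items until nothing changes.

Start with: [D → . A A]
  [D → . A A] has the dot before A: add [A → . ( T n]
No further items can be added.

CLOSURE = { [A → . ( T n], [D → . A A] }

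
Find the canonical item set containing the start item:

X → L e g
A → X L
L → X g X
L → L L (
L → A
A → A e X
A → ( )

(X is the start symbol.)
{ [A → . ( )], [A → . A e X], [A → . X L], [L → . A], [L → . L L (], [L → . X g X], [X → . L e g], [X' → . X] }

First, augment the grammar with X' → X
I₀ = CLOSURE({ [X' → . X] }):
  [X' → . X] has the dot before X: add [X → . L e g]
  [X → . L e g] has the dot before L: add [L → . X g X], [L → . L L (], [L → . A]
  [L → . A] has the dot before A: add [A → . X L], [A → . A e X], [A → . ( )]
No further items can be added.

I₀ = { [A → . ( )], [A → . A e X], [A → . X L], [L → . A], [L → . L L (], [L → . X g X], [X → . L e g], [X' → . X] }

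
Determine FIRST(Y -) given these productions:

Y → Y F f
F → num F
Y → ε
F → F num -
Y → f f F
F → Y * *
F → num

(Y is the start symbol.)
{ '*', '-', 'f', 'num' }

FIRST sets of the non-terminals involved (from the grammar, by fixed-point iteration):
  FIRST(Y) = { '*', 'f', 'num', ε }

To compute FIRST(Y -), process the symbols left to right:
Symbol Y is a non-terminal. Add FIRST(Y) \ {ε} = { '*', 'f', 'num' }
Y is nullable (ε ∈ FIRST(Y)), continue to the next symbol.
Symbol - is a terminal. Add '-' and stop.
FIRST(Y -) = { '*', '-', 'f', 'num' }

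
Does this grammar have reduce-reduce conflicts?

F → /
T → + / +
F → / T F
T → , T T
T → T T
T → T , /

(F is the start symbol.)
A reduce-reduce conflict occurs when an LR(0) state has two complete items [A → α .] and [B → β .] — both call for a reduction, and with no lookahead the parser cannot choose between them.

Augment with F' → F and build the canonical LR(0) collection (I0 = CLOSURE({[F' → . F]}), then GOTO on every symbol after a dot until no new states appear). It has 14 states:
  I0: { [F → . / T F], [F → . /], [F' → . F] }  — shift
  I1: { [F → / . T F], [F → / .], [T → . + / +], [T → . , T T], [T → . T , /], [T → . T T] }  — shift, reduce
  I2: { [F' → F .] }  — accept
  I3: { [T → + . / +] }  — shift
  I4: { [T → , . T T], [T → . + / +], [T → . , T T], [T → . T , /], [T → . T T] }  — shift
  I5: { [F → . / T F], [F → . /], [F → / T . F], [T → . + / +], [T → . , T T], [T → . T , /], [T → . T T], [T → T . , /], [T → T . T] }  — shift
  I6: { [T → , . T T], [T → . + / +], [T → . , T T], [T → . T , /], [T → . T T], [T → T , . /] }  — shift
  I7: { [F → / T F .] }  — reduce
  I8: { [T → . + / +], [T → . , T T], [T → . T , /], [T → . T T], [T → T . , /], [T → T . T], [T → T T .] }  — shift, reduce
  I9: { [T → T , / .] }  — reduce
  I10: { [T → , T . T], [T → . + / +], [T → . , T T], [T → . T , /], [T → . T T], [T → T . , /], [T → T . T] }  — shift
  I11: { [T → , T T .], [T → . + / +], [T → . , T T], [T → . T , /], [T → . T T], [T → T . , /], [T → T . T], [T → T T .] }  — shift, 2 reduces
  I12: { [T → + / . +] }  — shift
  I13: { [T → + / + .] }  — reduce

I11 contains complete items [T → , T T .], [T → T T .] — reduce-reduce conflict.

Answer: Yes — I11: [T → , T T .] vs [T → T T .]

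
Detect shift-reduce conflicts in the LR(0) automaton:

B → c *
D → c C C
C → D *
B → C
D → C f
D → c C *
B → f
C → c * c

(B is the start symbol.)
A shift-reduce conflict occurs when an LR(0) state has both:
  - a complete (reduce) item [A → α .] (dot at the end), and
  - a shift item [B → β . c γ] (dot before a terminal).

Augment with B' → B and build the canonical LR(0) collection (I0 = CLOSURE({[B' → . B]}), then GOTO on every symbol after a dot until no new states appear). It has 15 states:
  I0: { [B → . C], [B → . c *], [B → . f], [B' → . B], [C → . D *], [C → . c * c], [D → . C f], [D → . c C *], [D → . c C C] }  — shift
  I1: { [B' → B .] }  — accept
  I2: { [B → C .], [D → C . f] }  — shift, reduce
  I3: { [C → D . *] }  — shift
  I4: { [B → c . *], [C → . D *], [C → . c * c], [C → c . * c], [D → . C f], [D → . c C *], [D → . c C C], [D → c . C *], [D → c . C C] }  — shift
  I5: { [B → f .] }  — reduce
  I6: { [B → c * .], [C → c * . c] }  — shift, reduce
  I7: { [C → . D *], [C → . c * c], [D → . C f], [D → . c C *], [D → . c C C], [D → C . f], [D → c C . *], [D → c C . C] }  — shift
  I8: { [C → . D *], [C → . c * c], [C → c . * c], [D → . C f], [D → . c C *], [D → . c C C], [D → c . C *], [D → c . C C] }  — shift
  I9: { [C → c * . c] }  — shift
  I10: { [C → c * c .] }  — reduce
  I11: { [D → c C * .] }  — reduce
  I12: { [D → C . f], [D → c C C .] }  — shift, reduce
  I13: { [D → C f .] }  — reduce
  I14: { [C → D * .] }  — reduce

I2 contains reduce item [B → C .] and shift item [D → C . f] — shift-reduce conflict.
I6 contains reduce item [B → c * .] and shift item [C → c * . c] — shift-reduce conflict.
I12 contains reduce item [D → c C C .] and shift item [D → C . f] — shift-reduce conflict.

Answer: Yes — I2: [B → C .] vs [D → C . f]; I6: [B → c * .] vs [C → c * . c]; I12: [D → c C C .] vs [D → C . f]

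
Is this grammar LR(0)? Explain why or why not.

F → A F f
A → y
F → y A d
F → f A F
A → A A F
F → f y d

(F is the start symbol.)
No. Shift-reduce conflict between [A → y .] and [A → . y]

Augment with F' → F and build the canonical LR(0) collection (I0 = CLOSURE({[F' → . F]}), then GOTO on every symbol after a dot until no new states appear). It has 18 states:
  I0: { [A → . A A F], [A → . y], [F → . A F f], [F → . f A F], [F → . f y d], [F → . y A d], [F' → . F] }  — shift
  I1: { [A → . A A F], [A → . y], [A → A . A F], [F → . A F f], [F → . f A F], [F → . f y d], [F → . y A d], [F → A . F f] }  — shift
  I2: { [F' → F .] }  — accept
  I3: { [A → . A A F], [A → . y], [F → f . A F], [F → f . y d] }  — shift
  I4: { [A → . A A F], [A → . y], [A → y .], [F → y . A d] }  — shift, reduce
  I5: { [A → . A A F], [A → . y], [A → A . A F], [F → y A . d] }  — shift
  I6: { [A → y .] }  — reduce
  I7: { [A → . A A F], [A → . y], [A → A . A F], [A → A A . F], [F → . A F f], [F → . f A F], [F → . f y d], [F → . y A d] }  — shift
  I8: { [F → y A d .] }  — reduce
  I9: { [A → . A A F], [A → . y], [A → A . A F], [A → A A . F], [F → . A F f], [F → . f A F], [F → . f y d], [F → . y A d], [F → A . F f] }  — shift
  I10: { [A → A A F .] }  — reduce
  I11: { [A → A A F .], [F → A F . f] }  — shift, reduce
  I12: { [F → A F f .] }  — reduce
  I13: { [A → . A A F], [A → . y], [A → A . A F], [F → . A F f], [F → . f A F], [F → . f y d], [F → . y A d], [F → f A . F] }  — shift
  I14: { [A → y .], [F → f y . d] }  — shift, reduce
  I15: { [F → f y d .] }  — reduce
  I16: { [F → f A F .] }  — reduce
  I17: { [F → A F . f] }  — shift

Conflict in state I4:
  Shift-reduce conflict between [A → y .] and [A → . y]
So the grammar is NOT LR(0).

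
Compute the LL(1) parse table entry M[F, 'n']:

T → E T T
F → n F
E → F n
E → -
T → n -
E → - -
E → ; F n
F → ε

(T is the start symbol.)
F → n F, F → ε

To find M[F, 'n'], we find productions for F where 'n' is in the predict set (PREDICT(N → α) = (FIRST(α) \ {ε}) ∪ (FOLLOW(N) if α ⇒* ε)).

Relevant sets:
  FOLLOW(F) = { 'n' }

F → n F: PREDICT = { 'n' }
  'n' is in predict set, so this production goes in M[F, 'n']
F → ε: PREDICT = { 'n' }
  'n' is in predict set, so this production goes in M[F, 'n']

M[F, 'n'] = F → n F, F → ε  (a multiply-defined cell — the grammar is not LL(1))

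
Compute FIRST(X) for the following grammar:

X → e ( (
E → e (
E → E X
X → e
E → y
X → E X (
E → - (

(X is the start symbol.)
{ '-', 'e', 'y' }

FIRST sets of the other non-terminals involved (by the same procedure, iterated to a fixed point):
  FIRST(E) = { '-', 'e', 'y' }

From X → e ( (:
  - e is a terminal: add 'e' and stop
From X → e:
  - e is a terminal: add 'e' and stop
From X → E X (:
  - E is a non-terminal: add FIRST(E) \ {ε} = { '-', 'e', 'y' }
    E is not nullable, so stop

Collecting: FIRST(X) = { '-', 'e', 'y' }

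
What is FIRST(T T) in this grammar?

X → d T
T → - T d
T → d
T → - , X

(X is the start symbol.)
{ '-', 'd' }

FIRST sets of the non-terminals involved (from the grammar, by fixed-point iteration):
  FIRST(T) = { '-', 'd' }

To compute FIRST(T T), process the symbols left to right:
Symbol T is a non-terminal. Add FIRST(T) \ {ε} = { '-', 'd' }
T is not nullable (ε ∉ FIRST(T)), so stop here.
FIRST(T T) = { '-', 'd' }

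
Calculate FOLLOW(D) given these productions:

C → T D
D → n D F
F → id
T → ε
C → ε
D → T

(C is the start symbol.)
{ $, 'id' }

To compute FOLLOW(D), find every occurrence of D on a right-hand side N → α D β: add FIRST(β) \ {ε}, and if β is empty or nullable also add FOLLOW(N). Iterate to a fixed point.

In C → T D: D is at the end, add FOLLOW(C)
In D → n D F: D is followed by F, add FIRST(F) \ {ε} = { 'id' }

The FOLLOW sets referred to above (computed the same way, to a fixed point):
  FOLLOW(C) = { $ }

Taking the union: FOLLOW(D) = { $, 'id' }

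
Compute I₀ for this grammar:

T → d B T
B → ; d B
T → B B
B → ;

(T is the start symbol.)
{ [B → . ; d B], [B → . ;], [T → . B B], [T → . d B T], [T' → . T] }

First, augment the grammar with T' → T
I₀ = CLOSURE({ [T' → . T] }):
  [T' → . T] has the dot before T: add [T → . d B T], [T → . B B]
  [T → . B B] has the dot before B: add [B → . ; d B], [B → . ;]
No further items can be added.

I₀ = { [B → . ; d B], [B → . ;], [T → . B B], [T → . d B T], [T' → . T] }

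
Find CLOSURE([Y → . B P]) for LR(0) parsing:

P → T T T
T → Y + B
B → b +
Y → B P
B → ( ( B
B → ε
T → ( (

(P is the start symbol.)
{ [B → . ( ( B], [B → . b +], [B → .], [Y → . B P] }

To compute CLOSURE, for each item [A → α.Bβ] where B is a non-terminal, add [B → .γ] for all productions B → γ; repeat for the newly added items until nothing changes.

Start with: [Y → . B P]
  [Y → . B P] has the dot before B: add [B → . b +], [B → . ( ( B], [B → .]
No further items can be added.

CLOSURE = { [B → . ( ( B], [B → . b +], [B → .], [Y → . B P] }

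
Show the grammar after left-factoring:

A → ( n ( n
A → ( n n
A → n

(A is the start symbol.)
Left-factoring transforms A → αβ₁ | αβ₂ into A → αA' and A' → β₁ | β₂
(α is the longest common prefix among the alternatives). Repeat until
no nonterminal has two alternatives with a common prefix.

Round 1: A has alternatives sharing prefix '( n'. Introduce A': A → ( n A'
  Add: A' → ( n
  Add: A' → n

No remaining common prefixes — done.

Resulting grammar:
A → ( n A'
A' → ( n
A' → n
A → n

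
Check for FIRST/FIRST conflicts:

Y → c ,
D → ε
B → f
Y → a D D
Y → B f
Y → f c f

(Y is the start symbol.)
A FIRST/FIRST conflict occurs when two productions N → α and N → β for the same non-terminal have FIRST(α) ∩ FIRST(β) ≠ ∅ (with ε ∈ FIRST of a nullable right-hand side, so two nullable alternatives also conflict).

FIRST sets of the non-terminals at (or reachable through a nullable prefix from) the front of some alternative:
  FIRST(B) = { 'f' }

Productions for Y:
  Y → c ,: FIRST = { 'c' }
  Y → a D D: FIRST = { 'a' }
  Y → B f: FIRST = { 'f' }
  Y → f c f: FIRST = { 'f' }
D, B have only one production, so no FIRST/FIRST conflict is possible there.

Conflict for Y: Y → B f and Y → f c f
  Overlap: { 'f' }

Answer: Yes. Y → B f / Y → f c f on { 'f' }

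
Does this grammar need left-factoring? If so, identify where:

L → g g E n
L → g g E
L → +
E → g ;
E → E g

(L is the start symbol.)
Left-factoring is needed when two productions for the same non-terminal
share a common prefix on the right-hand side.

Productions for L:
  L → g g E n
  L → g g E
  L → +
Productions for E:
  E → g ;
  E → E g

Found common prefix 'g g E' in productions for L

Answer: Yes, L has productions with common prefix 'g g E'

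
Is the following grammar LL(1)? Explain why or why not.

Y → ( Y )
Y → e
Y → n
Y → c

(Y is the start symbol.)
Yes, the grammar is LL(1).

A grammar is LL(1) if for each non-terminal N with multiple productions, the predict sets of those productions are pairwise disjoint, where PREDICT(N → α) = (FIRST(α) \ {ε}) ∪ (FOLLOW(N) if α ⇒* ε).

For Y:
  PREDICT(Y → '(' Y ')') = { '(' }
  PREDICT(Y → e) = { 'e' }
  PREDICT(Y → n) = { 'n' }
  PREDICT(Y → c) = { 'c' }

All predict sets are disjoint. The grammar IS LL(1).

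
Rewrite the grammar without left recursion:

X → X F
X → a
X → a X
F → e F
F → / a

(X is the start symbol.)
X is directly left-recursive. The standard transformation for
  A → A α₁ | ... | A α_m | β₁ | ... | β_n
is
  A  → β₁ A' | ... | β_n A'
  A' → α₁ A' | ... | α_m A' | ε

X → a becomes X → a X'
X → a X becomes X → a X X'
X → X F becomes X' → F X'
Add X' → ε

Productions for other non-terminals are unchanged:
  F → e F
  F → / a

Resulting grammar:
X → a X'
X → a X X'
X' → F X'
X' → ε
F → e F
F → / a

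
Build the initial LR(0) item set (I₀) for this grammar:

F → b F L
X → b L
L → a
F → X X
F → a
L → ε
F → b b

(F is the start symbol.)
First, augment the grammar with F' → F
I₀ = CLOSURE({ [F' → . F] }):
  [F' → . F] has the dot before F: add [F → . b F L], [F → . X X], [F → . a], [F → . b b]
  [F → . X X] has the dot before X: add [X → . b L]
No further items can be added.

I₀ = { [F → . X X], [F → . a], [F → . b F L], [F → . b b], [F' → . F], [X → . b L] }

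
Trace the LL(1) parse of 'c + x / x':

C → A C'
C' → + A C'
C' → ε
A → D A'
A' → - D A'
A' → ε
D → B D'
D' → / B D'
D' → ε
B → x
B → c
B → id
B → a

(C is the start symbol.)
Stack is shown with the top on the left.

Stack           Input        Action
-----------------------------------
C $             c + x / x $  output C → A C'
A C' $          c + x / x $  output A → D A'
D A' C' $       c + x / x $  output D → B D'
B D' A' C' $    c + x / x $  output B → c
c D' A' C' $    c + x / x $  match 'c'
D' A' C' $      + x / x $    output D' → ε
A' C' $         + x / x $    output A' → ε
C' $            + x / x $    output C' → + A C'
+ A C' $        + x / x $    match '+'
A C' $          x / x $      output A → D A'
D A' C' $       x / x $      output D → B D'
B D' A' C' $    x / x $      output B → x
x D' A' C' $    x / x $      match 'x'
D' A' C' $      / x $        output D' → / B D'
/ B D' A' C' $  / x $        match '/'
B D' A' C' $    x $          output B → x
x D' A' C' $    x $          match 'x'
D' A' C' $      $            output D' → ε
A' C' $         $            output A' → ε
C' $            $            output C' → ε
$               $            accept

The string is accepted.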